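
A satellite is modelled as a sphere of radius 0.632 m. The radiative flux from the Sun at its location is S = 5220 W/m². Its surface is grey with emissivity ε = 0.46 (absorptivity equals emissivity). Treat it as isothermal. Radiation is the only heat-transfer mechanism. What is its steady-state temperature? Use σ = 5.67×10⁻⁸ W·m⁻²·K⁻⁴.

T ≈ 389 K

At equilibrium, absorbed power = emitted power.
Absorbing cross-section = πr² = 1.255 m²; emitting surface = 4πr² = 5.019 m² (ratio 4).
εS·A_cross = εσ·A_surf·T⁴  ⇒  T⁴ = S/(4σ)   (ε cancels).
T⁴ = 5220/(4·5.67×10⁻⁸) = 2.302×10¹⁰ K⁴.
T = (2.302×10¹⁰)^(1/4).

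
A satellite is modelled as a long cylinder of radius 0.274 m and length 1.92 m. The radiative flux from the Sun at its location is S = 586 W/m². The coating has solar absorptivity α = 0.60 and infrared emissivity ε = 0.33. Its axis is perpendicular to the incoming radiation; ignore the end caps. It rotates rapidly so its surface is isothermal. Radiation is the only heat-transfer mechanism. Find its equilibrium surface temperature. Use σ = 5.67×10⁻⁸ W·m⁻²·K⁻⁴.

T ≈ 278 K

At equilibrium, absorbed power = emitted power.
Absorbing cross-section = 2rL = 1.052 m²; emitting surface = 2πrL = 3.305 m² (ratio π).
αS·A_cross = εσ·A_surf·T⁴  ⇒  T⁴ = αS/(ε·πσ).
T⁴ = 0.600·586/(0.33·π·5.67×10⁻⁸) = 5.981×10⁹ K⁴.
T = (5.981×10⁹)^(1/4).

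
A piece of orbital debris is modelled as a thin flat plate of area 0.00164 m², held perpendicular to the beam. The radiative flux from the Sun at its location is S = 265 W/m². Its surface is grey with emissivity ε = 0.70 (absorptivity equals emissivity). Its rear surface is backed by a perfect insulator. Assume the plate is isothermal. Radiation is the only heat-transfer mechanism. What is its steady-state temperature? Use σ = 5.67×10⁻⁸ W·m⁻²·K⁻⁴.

At equilibrium, absorbed power = emitted power.
Absorbing cross-section = A = 0.001640 m²; emitting surface = A = 0.001640 m² (ratio 1).
εS·A_cross = εσ·A_surf·T⁴  ⇒  T⁴ = S/(1σ)   (ε cancels).
T⁴ = 265/(1·5.67×10⁻⁸) = 4.674×10⁹ K⁴.
T = (4.674×10⁹)^(1/4).

T ≈ 261 K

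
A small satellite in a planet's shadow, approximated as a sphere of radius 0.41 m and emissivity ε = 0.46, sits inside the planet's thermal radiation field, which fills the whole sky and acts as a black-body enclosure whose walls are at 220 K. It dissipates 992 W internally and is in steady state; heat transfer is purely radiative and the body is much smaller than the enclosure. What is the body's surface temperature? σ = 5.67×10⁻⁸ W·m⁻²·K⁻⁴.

T ≈ 378 K

For a small grey body in a large enclosure, net radiated power = εσA(T⁴ − T_w⁴).
Steady state: P = εσA(T⁴ − T_w⁴) with A = 4πr² = 2.112 m².
T⁴ = P/(εσA) + T_w⁴ = 992/(0.46·5.67×10⁻⁸·2.112) + (220)⁴
    = 1.801×10¹⁰ + 2.343×10⁹ = 2.035×10¹⁰ K⁴.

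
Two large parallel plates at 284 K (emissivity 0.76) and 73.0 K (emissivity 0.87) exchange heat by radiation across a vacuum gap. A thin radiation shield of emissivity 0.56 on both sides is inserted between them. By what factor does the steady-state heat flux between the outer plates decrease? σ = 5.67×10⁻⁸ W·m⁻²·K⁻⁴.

Without shield: q₀ = σΔ(T⁴)/(1/ε₁+1/ε₂−1) with denominator 1.465.
With shield the two gaps are in series; the resistances add: (1/ε₁+1/ε_s−1)+(1/ε_s+1/ε₂−1) = 2.102+1.935 = 4.037.
Heat-flux ratio q₀/q = 4.037/1.465.

factor ≈ 2.75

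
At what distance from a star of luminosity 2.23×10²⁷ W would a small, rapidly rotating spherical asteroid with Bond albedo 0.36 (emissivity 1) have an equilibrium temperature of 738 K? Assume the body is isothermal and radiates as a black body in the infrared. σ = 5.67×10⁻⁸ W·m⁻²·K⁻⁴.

For an isothermal black-emitting sphere, (1−a)S·πr² = σ·4πr²·T⁴ ⇒ S = 4σT⁴/(1−a).
S = 4·5.67×10⁻⁸·(738)⁴/0.640 = 1.051×10⁵ W/m².
Flux falls as S = L/(4πd²), so d = √(L/(4πS)) = √(2.23×10²⁷/(4π·1.051×10⁵)).

d ≈ 4.11×10¹⁰ m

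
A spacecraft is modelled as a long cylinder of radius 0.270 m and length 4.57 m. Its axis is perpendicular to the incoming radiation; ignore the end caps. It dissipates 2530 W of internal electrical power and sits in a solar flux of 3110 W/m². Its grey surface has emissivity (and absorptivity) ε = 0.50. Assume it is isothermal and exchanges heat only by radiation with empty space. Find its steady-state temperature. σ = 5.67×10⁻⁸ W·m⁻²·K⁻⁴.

At steady state, absorbed solar power + internal power = radiated power.
Absorbed: α·S·A_cross = 0.50·3110·2.468 = 3837 W (cross-section 2rL).
Total input = 3837 + 2530 = 6367 W.
Radiated: εσ·A_surf·T⁴ with A_surf = 2πrL = 7.753 m².
T⁴ = 6367/(0.50·5.67×10⁻⁸·7.753) = 2.897×10¹⁰ K⁴.

T ≈ 413 K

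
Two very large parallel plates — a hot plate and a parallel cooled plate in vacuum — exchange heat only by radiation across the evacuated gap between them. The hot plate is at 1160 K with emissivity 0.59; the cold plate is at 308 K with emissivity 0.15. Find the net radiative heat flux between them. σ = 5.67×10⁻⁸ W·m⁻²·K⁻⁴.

For two infinite grey parallel plates, q = σ(T₁⁴ − T₂⁴)/(1/ε₁ + 1/ε₂ − 1).
T₁⁴ − T₂⁴ = 1.811×10¹² − 8.999×10⁹ = 1.802×10¹² K⁴.
1/ε₁ + 1/ε₂ − 1 = 1.695 + 6.667 − 1 = 7.362.
q = 5.67×10⁻⁸ × 1.802×10¹² / 7.362.

q ≈ 13900 W/m²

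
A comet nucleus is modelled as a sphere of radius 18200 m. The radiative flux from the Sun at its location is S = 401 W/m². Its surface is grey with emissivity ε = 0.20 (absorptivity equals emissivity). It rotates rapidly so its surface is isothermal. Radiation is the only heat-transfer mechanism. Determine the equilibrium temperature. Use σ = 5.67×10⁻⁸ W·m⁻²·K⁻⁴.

T ≈ 205 K

At equilibrium, absorbed power = emitted power.
Absorbing cross-section = πr² = 1.041×10⁹ m²; emitting surface = 4πr² = 4.162×10⁹ m² (ratio 4).
εS·A_cross = εσ·A_surf·T⁴  ⇒  T⁴ = S/(4σ)   (ε cancels).
T⁴ = 401/(4·5.67×10⁻⁸) = 1.768×10⁹ K⁴.
T = (1.768×10⁹)^(1/4).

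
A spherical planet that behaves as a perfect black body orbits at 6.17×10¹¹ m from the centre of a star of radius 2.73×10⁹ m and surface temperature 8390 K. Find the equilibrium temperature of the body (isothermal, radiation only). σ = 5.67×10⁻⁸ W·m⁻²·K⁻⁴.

T ≈ 395 K

The star's surface emits σT_*⁴; at distance d the flux is S = σT_*⁴(R_*/d)².
S = 5.67×10⁻⁸·(8390)⁴·(2.73×10⁹/6.17×10¹¹)² = 5500 W/m².
For an isothermal sphere T⁴ = (1−a)S/(4σ) = 2.425×10¹⁰ K⁴.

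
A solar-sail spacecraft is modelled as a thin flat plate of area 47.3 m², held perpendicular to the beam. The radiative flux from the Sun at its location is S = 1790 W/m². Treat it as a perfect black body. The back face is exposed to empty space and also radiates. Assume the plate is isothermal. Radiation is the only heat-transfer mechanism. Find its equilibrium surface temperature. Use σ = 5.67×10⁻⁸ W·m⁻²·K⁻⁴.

At equilibrium, absorbed power = emitted power.
Absorbing cross-section = A = 47.30 m²; emitting surface = 2A = 94.60 m² (ratio 2).
S·A_cross = εσ·A_surf·T⁴  ⇒  T⁴ = S/(2σ).
T⁴ = 1.00·1790/(2·5.67×10⁻⁸) = 1.578×10¹⁰ K⁴.
T = (1.578×10¹⁰)^(1/4).

T ≈ 354 K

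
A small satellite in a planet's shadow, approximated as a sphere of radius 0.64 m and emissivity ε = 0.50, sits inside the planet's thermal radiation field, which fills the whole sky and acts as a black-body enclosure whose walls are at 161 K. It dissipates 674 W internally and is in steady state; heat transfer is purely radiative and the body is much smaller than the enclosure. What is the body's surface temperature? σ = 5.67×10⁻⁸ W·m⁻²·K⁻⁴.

For a small grey body in a large enclosure, net radiated power = εσA(T⁴ − T_w⁴).
Steady state: P = εσA(T⁴ − T_w⁴) with A = 4πr² = 5.147 m².
T⁴ = P/(εσA) + T_w⁴ = 674/(0.50·5.67×10⁻⁸·5.147) + (161)⁴
    = 4.619×10⁹ + 6.719×10⁸ = 5.291×10⁹ K⁴.

T ≈ 270 K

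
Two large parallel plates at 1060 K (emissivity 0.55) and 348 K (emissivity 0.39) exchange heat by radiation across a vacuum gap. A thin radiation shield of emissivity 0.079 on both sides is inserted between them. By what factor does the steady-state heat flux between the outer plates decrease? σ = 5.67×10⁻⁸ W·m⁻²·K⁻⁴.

factor ≈ 8.19

Without shield: q₀ = σΔ(T⁴)/(1/ε₁+1/ε₂−1) with denominator 3.382.
With shield the two gaps are in series; the resistances add: (1/ε₁+1/ε_s−1)+(1/ε_s+1/ε₂−1) = 13.48+14.22 = 27.70.
Heat-flux ratio q₀/q = 27.70/3.382.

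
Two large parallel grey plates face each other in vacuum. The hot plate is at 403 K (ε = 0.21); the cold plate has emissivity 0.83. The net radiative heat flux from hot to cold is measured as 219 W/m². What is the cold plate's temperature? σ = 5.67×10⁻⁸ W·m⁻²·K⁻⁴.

q = σ(T₁⁴ − T₂⁴)/(1/ε₁ + 1/ε₂ − 1); denominator = 4.967.
T₂⁴ = T₁⁴ − q·(1/ε₁+1/ε₂−1)/σ = 2.638×10¹⁰ − 219·4.967/5.67×10⁻⁸
    = 7.193×10⁹ K⁴.

T₂ ≈ 291 K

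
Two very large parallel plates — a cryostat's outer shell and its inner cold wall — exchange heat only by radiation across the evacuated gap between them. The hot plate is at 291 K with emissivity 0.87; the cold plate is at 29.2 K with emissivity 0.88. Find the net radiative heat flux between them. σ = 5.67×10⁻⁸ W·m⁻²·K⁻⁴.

For two infinite grey parallel plates, q = σ(T₁⁴ − T₂⁴)/(1/ε₁ + 1/ε₂ − 1).
T₁⁴ − T₂⁴ = 7.171×10⁹ − 7.270×10⁵ = 7.170×10⁹ K⁴.
1/ε₁ + 1/ε₂ − 1 = 1.149 + 1.136 − 1 = 1.286.
q = 5.67×10⁻⁸ × 7.170×10⁹ / 1.286.

q ≈ 316 W/m²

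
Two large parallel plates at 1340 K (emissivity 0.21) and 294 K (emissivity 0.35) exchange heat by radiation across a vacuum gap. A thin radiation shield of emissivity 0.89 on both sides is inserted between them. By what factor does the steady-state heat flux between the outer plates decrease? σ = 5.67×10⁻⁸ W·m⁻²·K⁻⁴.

Without shield: q₀ = σΔ(T⁴)/(1/ε₁+1/ε₂−1) with denominator 6.619.
With shield the two gaps are in series; the resistances add: (1/ε₁+1/ε_s−1)+(1/ε_s+1/ε₂−1) = 4.886+2.981 = 7.866.
Heat-flux ratio q₀/q = 7.866/6.619.

factor ≈ 1.19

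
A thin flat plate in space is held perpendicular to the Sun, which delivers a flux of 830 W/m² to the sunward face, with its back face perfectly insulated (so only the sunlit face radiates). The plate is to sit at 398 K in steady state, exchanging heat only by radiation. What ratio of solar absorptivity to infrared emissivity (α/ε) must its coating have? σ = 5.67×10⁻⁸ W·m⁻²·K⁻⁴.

Balance: αS·A = εσ·1A·T⁴ ⇒ α/ε = σT⁴/S.
α/ε = 5.67×10⁻⁸·(398)⁴/830 = 5.67×10⁻⁸·2.509×10¹⁰/830.

α/ε ≈ 1.71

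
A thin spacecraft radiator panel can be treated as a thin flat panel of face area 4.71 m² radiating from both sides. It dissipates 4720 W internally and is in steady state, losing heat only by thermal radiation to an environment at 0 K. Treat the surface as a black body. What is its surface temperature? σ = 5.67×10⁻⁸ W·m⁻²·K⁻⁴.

Steady state: internal power = radiated power, P = εσA T⁴.
Radiating area A = 2·4.71 = 9.420 m².
T⁴ = P/(εσA) = 4720/(1.0·5.67×10⁻⁸·9.420) = 8.837×10⁹ K⁴.
T = (8.837×10⁹)^(1/4).

T ≈ 307 K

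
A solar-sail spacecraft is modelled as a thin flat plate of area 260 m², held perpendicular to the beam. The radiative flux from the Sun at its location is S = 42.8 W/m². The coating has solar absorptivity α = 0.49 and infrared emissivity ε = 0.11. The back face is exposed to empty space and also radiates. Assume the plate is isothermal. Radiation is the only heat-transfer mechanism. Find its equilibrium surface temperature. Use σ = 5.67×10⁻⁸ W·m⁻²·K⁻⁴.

At equilibrium, absorbed power = emitted power.
Absorbing cross-section = A = 260.0 m²; emitting surface = 2A = 520.0 m² (ratio 2).
αS·A_cross = εσ·A_surf·T⁴  ⇒  T⁴ = αS/(ε·2σ).
T⁴ = 0.490·42.8/(0.11·2·5.67×10⁻⁸) = 1.681×10⁹ K⁴.
T = (1.681×10⁹)^(1/4).

T ≈ 202 K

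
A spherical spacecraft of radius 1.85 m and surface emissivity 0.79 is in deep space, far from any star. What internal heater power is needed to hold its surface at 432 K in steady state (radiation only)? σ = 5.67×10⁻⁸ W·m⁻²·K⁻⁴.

P = εσ·4πr²·T⁴.
4πr² = 43.01 m²; T⁴ = 3.483×10¹⁰ K⁴.
P = 0.79·5.67×10⁻⁸·43.01·3.483×10¹⁰.

P ≈ 67100 W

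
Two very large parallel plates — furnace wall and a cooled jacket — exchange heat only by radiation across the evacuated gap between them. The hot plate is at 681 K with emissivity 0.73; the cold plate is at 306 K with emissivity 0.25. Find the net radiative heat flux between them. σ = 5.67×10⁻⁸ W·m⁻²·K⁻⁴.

For two infinite grey parallel plates, q = σ(T₁⁴ − T₂⁴)/(1/ε₁ + 1/ε₂ − 1).
T₁⁴ − T₂⁴ = 2.151×10¹¹ − 8.768×10⁹ = 2.063×10¹¹ K⁴.
1/ε₁ + 1/ε₂ − 1 = 1.370 + 4.000 − 1 = 4.370.
q = 5.67×10⁻⁸ × 2.063×10¹¹ / 4.370.

q ≈ 2680 W/m²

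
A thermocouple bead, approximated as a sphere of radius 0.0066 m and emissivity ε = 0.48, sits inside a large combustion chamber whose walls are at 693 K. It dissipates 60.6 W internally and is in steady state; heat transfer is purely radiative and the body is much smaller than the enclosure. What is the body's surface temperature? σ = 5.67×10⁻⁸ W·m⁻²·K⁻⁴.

T ≈ 1440 K

For a small grey body in a large enclosure, net radiated power = εσA(T⁴ − T_w⁴).
Steady state: P = εσA(T⁴ − T_w⁴) with A = 4πr² = 5.474×10⁻⁴ m².
T⁴ = P/(εσA) + T_w⁴ = 60.6/(0.48·5.67×10⁻⁸·5.474×10⁻⁴) + (693)⁴
    = 4.068×10¹² + 2.306×10¹¹ = 4.298×10¹² K⁴.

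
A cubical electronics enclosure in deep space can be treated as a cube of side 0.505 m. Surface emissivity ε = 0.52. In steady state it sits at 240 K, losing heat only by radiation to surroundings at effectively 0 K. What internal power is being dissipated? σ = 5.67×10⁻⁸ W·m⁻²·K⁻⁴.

Steady state: P = εσA T⁴.
A = 6L² = 1.530 m²; T⁴ = (240)⁴ = 3.318×10⁹ K⁴.
P = 0.52 × 5.67×10⁻⁸ × 1.530 × 3.318×10⁹.

P ≈ 150 W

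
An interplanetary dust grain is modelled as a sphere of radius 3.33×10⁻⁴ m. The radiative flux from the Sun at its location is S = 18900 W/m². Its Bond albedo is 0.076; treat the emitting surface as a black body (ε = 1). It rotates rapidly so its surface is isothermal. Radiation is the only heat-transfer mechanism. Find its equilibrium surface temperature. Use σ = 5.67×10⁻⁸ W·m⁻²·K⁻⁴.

At equilibrium, absorbed power = emitted power.
Absorbing cross-section = πr² = 3.484×10⁻⁷ m²; emitting surface = 4πr² = 1.393×10⁻⁶ m² (ratio 4).
(1−a)S·A_cross = εσ·A_surf·T⁴  ⇒  T⁴ = (1−a)S/(4σ).
T⁴ = 0.924·18900/(4·5.67×10⁻⁸) = 7.700×10¹⁰ K⁴.
T = (7.700×10¹⁰)^(1/4).

T ≈ 527 K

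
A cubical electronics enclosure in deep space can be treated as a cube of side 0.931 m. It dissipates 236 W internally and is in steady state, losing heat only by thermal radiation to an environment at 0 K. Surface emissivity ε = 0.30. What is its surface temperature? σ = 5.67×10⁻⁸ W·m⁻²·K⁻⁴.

T ≈ 227 K

Steady state: internal power = radiated power, P = εσA T⁴.
Radiating area A = 6L² = 5.201 m².
T⁴ = P/(εσA) = 236/(0.30·5.67×10⁻⁸·5.201) = 2.668×10⁹ K⁴.
T = (2.668×10⁹)^(1/4).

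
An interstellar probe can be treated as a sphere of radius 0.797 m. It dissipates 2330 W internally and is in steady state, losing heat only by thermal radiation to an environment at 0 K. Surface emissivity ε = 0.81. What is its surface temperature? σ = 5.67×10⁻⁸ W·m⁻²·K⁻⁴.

T ≈ 282 K

Steady state: internal power = radiated power, P = εσA T⁴.
Radiating area A = 4πr² = 7.982 m².
T⁴ = P/(εσA) = 2330/(0.81·5.67×10⁻⁸·7.982) = 6.356×10⁹ K⁴.
T = (6.356×10⁹)^(1/4).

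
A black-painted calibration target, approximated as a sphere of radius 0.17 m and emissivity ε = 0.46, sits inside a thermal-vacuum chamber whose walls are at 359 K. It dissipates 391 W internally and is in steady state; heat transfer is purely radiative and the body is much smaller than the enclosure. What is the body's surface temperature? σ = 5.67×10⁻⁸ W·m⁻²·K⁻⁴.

For a small grey body in a large enclosure, net radiated power = εσA(T⁴ − T_w⁴).
Steady state: P = εσA(T⁴ − T_w⁴) with A = 4πr² = 0.3632 m².
T⁴ = P/(εσA) + T_w⁴ = 391/(0.46·5.67×10⁻⁸·0.3632) + (359)⁴
    = 4.128×10¹⁰ + 1.661×10¹⁰ = 5.789×10¹⁰ K⁴.

T ≈ 491 K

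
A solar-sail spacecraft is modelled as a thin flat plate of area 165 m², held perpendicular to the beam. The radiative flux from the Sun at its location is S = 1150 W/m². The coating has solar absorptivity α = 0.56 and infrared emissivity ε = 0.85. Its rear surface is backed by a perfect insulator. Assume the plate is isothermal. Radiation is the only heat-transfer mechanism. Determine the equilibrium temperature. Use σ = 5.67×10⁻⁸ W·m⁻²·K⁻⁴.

T ≈ 340 K

At equilibrium, absorbed power = emitted power.
Absorbing cross-section = A = 165.0 m²; emitting surface = A = 165.0 m² (ratio 1).
αS·A_cross = εσ·A_surf·T⁴  ⇒  T⁴ = αS/(ε·1σ).
T⁴ = 0.560·1150/(0.85·1·5.67×10⁻⁸) = 1.336×10¹⁰ K⁴.
T = (1.336×10¹⁰)^(1/4).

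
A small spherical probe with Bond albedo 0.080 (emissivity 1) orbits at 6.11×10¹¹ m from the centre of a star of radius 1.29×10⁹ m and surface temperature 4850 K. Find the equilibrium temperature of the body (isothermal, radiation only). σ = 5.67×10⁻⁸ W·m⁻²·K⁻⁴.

T ≈ 154 K

The star's surface emits σT_*⁴; at distance d the flux is S = σT_*⁴(R_*/d)².
S = 5.67×10⁻⁸·(4850)⁴·(1.29×10⁹/6.11×10¹¹)² = 139.8 W/m².
For an isothermal sphere T⁴ = (1−a)S/(4σ) = 5.673×10⁸ K⁴.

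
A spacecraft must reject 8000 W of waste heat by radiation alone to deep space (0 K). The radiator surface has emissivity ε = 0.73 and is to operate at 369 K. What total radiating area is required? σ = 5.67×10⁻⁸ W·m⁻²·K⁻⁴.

P = εσA T⁴ ⇒ A = P/(εσT⁴).
T⁴ = 1.854×10¹⁰ K⁴.
A = 8000/(0.73 × 5.67×10⁻⁸ × 1.854×10¹⁰).

A ≈ 10.4 m²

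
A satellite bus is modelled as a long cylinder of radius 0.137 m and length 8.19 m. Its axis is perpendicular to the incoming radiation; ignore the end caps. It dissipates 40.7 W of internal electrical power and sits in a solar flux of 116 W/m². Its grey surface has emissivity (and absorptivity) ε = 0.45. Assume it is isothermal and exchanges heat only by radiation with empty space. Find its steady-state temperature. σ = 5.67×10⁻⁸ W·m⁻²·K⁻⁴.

T ≈ 172 K

At steady state, absorbed solar power + internal power = radiated power.
Absorbed: α·S·A_cross = 0.45·116·2.244 = 117.1 W (cross-section 2rL).
Total input = 117.1 + 40.7 = 157.8 W.
Radiated: εσ·A_surf·T⁴ with A_surf = 2πrL = 7.050 m².
T⁴ = 157.8/(0.45·5.67×10⁻⁸·7.050) = 8.775×10⁸ K⁴.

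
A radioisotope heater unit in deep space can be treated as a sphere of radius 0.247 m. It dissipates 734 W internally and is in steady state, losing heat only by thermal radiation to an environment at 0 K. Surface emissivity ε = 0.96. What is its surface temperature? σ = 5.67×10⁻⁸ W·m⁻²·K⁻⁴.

Steady state: internal power = radiated power, P = εσA T⁴.
Radiating area A = 4πr² = 0.7667 m².
T⁴ = P/(εσA) = 734/(0.96·5.67×10⁻⁸·0.7667) = 1.759×10¹⁰ K⁴.
T = (1.759×10¹⁰)^(1/4).

T ≈ 364 K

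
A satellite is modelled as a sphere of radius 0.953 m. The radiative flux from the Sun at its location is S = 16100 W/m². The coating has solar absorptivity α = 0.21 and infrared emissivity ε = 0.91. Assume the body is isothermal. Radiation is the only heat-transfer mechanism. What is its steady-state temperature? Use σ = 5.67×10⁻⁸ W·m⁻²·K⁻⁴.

At equilibrium, absorbed power = emitted power.
Absorbing cross-section = πr² = 2.853 m²; emitting surface = 4πr² = 11.41 m² (ratio 4).
αS·A_cross = εσ·A_surf·T⁴  ⇒  T⁴ = αS/(ε·4σ).
T⁴ = 0.210·16100/(0.91·4·5.67×10⁻⁸) = 1.638×10¹⁰ K⁴.
T = (1.638×10¹⁰)^(1/4).

T ≈ 358 K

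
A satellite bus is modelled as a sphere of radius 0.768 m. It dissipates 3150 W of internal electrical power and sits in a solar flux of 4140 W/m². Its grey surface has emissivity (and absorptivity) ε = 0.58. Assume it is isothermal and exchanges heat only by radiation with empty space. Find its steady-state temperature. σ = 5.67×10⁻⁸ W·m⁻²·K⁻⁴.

At steady state, absorbed solar power + internal power = radiated power.
Absorbed: α·S·A_cross = 0.58·4140·1.853 = 4449 W (cross-section πr²).
Total input = 4449 + 3150 = 7599 W.
Radiated: εσ·A_surf·T⁴ with A_surf = 4πr² = 7.412 m².
T⁴ = 7599/(0.58·5.67×10⁻⁸·7.412) = 3.118×10¹⁰ K⁴.

T ≈ 420 K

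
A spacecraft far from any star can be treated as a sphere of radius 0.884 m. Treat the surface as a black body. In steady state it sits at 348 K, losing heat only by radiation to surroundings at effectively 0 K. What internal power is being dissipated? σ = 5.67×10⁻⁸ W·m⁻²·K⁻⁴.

P ≈ 8170 W

Steady state: P = εσA T⁴.
A = 4πr² = 9.820 m²; T⁴ = (348)⁴ = 1.467×10¹⁰ K⁴.
P = 1.0 × 5.67×10⁻⁸ × 9.820 × 1.467×10¹⁰.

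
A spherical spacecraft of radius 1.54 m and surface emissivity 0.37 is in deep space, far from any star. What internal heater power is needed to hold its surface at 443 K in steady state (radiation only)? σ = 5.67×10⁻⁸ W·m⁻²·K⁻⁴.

P ≈ 24100 W

P = εσ·4πr²·T⁴.
4πr² = 29.80 m²; T⁴ = 3.851×10¹⁰ K⁴.
P = 0.37·5.67×10⁻⁸·29.80·3.851×10¹⁰.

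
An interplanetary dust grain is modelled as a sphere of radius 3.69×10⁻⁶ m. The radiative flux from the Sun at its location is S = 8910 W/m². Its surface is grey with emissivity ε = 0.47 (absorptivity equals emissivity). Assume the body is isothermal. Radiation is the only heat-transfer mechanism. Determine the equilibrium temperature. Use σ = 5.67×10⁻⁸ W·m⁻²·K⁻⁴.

At equilibrium, absorbed power = emitted power.
Absorbing cross-section = πr² = 4.278×10⁻¹¹ m²; emitting surface = 4πr² = 1.711×10⁻¹⁰ m² (ratio 4).
εS·A_cross = εσ·A_surf·T⁴  ⇒  T⁴ = S/(4σ)   (ε cancels).
T⁴ = 8910/(4·5.67×10⁻⁸) = 3.929×10¹⁰ K⁴.
T = (3.929×10¹⁰)^(1/4).

T ≈ 445 K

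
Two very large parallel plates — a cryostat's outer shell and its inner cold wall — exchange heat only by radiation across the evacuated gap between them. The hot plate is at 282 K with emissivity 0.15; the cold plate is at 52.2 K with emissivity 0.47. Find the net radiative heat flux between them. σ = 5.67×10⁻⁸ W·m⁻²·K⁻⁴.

For two infinite grey parallel plates, q = σ(T₁⁴ − T₂⁴)/(1/ε₁ + 1/ε₂ − 1).
T₁⁴ − T₂⁴ = 6.324×10⁹ − 7.425×10⁶ = 6.317×10⁹ K⁴.
1/ε₁ + 1/ε₂ − 1 = 6.667 + 2.128 − 1 = 7.794.
q = 5.67×10⁻⁸ × 6.317×10⁹ / 7.794.

q ≈ 46.0 W/m²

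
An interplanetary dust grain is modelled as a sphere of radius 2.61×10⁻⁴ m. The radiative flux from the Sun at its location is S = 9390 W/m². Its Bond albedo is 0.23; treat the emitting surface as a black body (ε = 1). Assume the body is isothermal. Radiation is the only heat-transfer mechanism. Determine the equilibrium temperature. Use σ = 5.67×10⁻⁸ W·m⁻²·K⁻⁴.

At equilibrium, absorbed power = emitted power.
Absorbing cross-section = πr² = 2.140×10⁻⁷ m²; emitting surface = 4πr² = 8.560×10⁻⁷ m² (ratio 4).
(1−a)S·A_cross = εσ·A_surf·T⁴  ⇒  T⁴ = (1−a)S/(4σ).
T⁴ = 0.770·9390/(4·5.67×10⁻⁸) = 3.188×10¹⁰ K⁴.
T = (3.188×10¹⁰)^(1/4).

T ≈ 423 K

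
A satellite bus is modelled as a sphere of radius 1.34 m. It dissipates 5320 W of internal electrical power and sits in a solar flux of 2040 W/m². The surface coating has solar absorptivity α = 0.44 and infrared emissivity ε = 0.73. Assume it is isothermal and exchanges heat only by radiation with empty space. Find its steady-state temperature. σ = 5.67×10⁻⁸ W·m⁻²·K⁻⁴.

At steady state, absorbed solar power + internal power = radiated power.
Absorbed: α·S·A_cross = 0.44·2040·5.641 = 5063 W (cross-section πr²).
Total input = 5063 + 5320 = 10380 W.
Radiated: εσ·A_surf·T⁴ with A_surf = 4πr² = 22.56 m².
T⁴ = 10380/(0.73·5.67×10⁻⁸·22.56) = 1.112×10¹⁰ K⁴.

T ≈ 325 K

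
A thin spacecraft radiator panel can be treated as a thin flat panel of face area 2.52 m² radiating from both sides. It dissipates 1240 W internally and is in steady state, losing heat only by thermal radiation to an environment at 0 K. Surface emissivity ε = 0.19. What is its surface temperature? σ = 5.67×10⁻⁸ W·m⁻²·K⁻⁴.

T ≈ 389 K

Steady state: internal power = radiated power, P = εσA T⁴.
Radiating area A = 2·2.52 = 5.040 m².
T⁴ = P/(εσA) = 1240/(0.19·5.67×10⁻⁸·5.040) = 2.284×10¹⁰ K⁴.
T = (2.284×10¹⁰)^(1/4).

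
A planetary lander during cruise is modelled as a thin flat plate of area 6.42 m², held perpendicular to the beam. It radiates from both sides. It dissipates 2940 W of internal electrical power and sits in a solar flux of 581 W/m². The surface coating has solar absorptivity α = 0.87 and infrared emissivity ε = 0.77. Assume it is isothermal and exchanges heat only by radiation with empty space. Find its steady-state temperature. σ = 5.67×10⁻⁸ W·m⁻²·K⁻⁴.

T ≈ 324 K

At steady state, absorbed solar power + internal power = radiated power.
Absorbed: α·S·A_cross = 0.87·581·6.420 = 3245 W (cross-section A).
Total input = 3245 + 2940 = 6185 W.
Radiated: εσ·A_surf·T⁴ with A_surf = 2A = 12.84 m².
T⁴ = 6185/(0.77·5.67×10⁻⁸·12.84) = 1.103×10¹⁰ K⁴.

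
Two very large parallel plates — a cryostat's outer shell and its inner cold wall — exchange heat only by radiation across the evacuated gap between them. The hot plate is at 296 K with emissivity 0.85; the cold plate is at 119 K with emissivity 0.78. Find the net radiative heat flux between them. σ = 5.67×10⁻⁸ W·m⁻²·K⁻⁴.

q ≈ 291 W/m²

For two infinite grey parallel plates, q = σ(T₁⁴ − T₂⁴)/(1/ε₁ + 1/ε₂ − 1).
T₁⁴ − T₂⁴ = 7.677×10⁹ − 2.005×10⁸ = 7.476×10⁹ K⁴.
1/ε₁ + 1/ε₂ − 1 = 1.176 + 1.282 − 1 = 1.459.
q = 5.67×10⁻⁸ × 7.476×10⁹ / 1.459.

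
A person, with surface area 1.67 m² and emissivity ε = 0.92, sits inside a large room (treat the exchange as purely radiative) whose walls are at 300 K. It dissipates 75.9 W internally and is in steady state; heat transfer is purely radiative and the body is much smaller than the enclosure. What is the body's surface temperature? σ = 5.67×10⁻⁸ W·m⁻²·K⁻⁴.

For a small grey body in a large enclosure, net radiated power = εσA(T⁴ − T_w⁴).
Steady state: P = εσA(T⁴ − T_w⁴) with A = 1.67 m².
T⁴ = P/(εσA) + T_w⁴ = 75.9/(0.92·5.67×10⁻⁸·1.670) + (300)⁴
    = 8.713×10⁸ + 8.100×10⁹ = 8.971×10⁹ K⁴.

T ≈ 308 K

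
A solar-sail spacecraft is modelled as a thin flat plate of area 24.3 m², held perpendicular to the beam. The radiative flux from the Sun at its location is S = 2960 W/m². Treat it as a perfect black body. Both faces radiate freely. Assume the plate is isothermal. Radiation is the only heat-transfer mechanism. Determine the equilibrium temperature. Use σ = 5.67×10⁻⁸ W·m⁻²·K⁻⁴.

T ≈ 402 K

At equilibrium, absorbed power = emitted power.
Absorbing cross-section = A = 24.30 m²; emitting surface = 2A = 48.60 m² (ratio 2).
S·A_cross = εσ·A_surf·T⁴  ⇒  T⁴ = S/(2σ).
T⁴ = 1.00·2960/(2·5.67×10⁻⁸) = 2.610×10¹⁰ K⁴.
T = (2.610×10¹⁰)^(1/4).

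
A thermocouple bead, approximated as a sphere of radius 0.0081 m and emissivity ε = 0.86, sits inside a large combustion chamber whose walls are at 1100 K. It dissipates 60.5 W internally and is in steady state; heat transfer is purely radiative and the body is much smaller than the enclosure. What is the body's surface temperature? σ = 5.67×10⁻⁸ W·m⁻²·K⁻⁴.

For a small grey body in a large enclosure, net radiated power = εσA(T⁴ − T_w⁴).
Steady state: P = εσA(T⁴ − T_w⁴) with A = 4πr² = 8.245×10⁻⁴ m².
T⁴ = P/(εσA) + T_w⁴ = 60.5/(0.86·5.67×10⁻⁸·8.245×10⁻⁴) + (1100)⁴
    = 1.505×10¹² + 1.464×10¹² = 2.969×10¹² K⁴.

T ≈ 1310 K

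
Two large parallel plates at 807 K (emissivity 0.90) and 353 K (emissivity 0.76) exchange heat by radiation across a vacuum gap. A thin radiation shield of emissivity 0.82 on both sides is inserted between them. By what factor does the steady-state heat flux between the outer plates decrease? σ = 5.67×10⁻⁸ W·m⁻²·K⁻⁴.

factor ≈ 2.01

Without shield: q₀ = σΔ(T⁴)/(1/ε₁+1/ε₂−1) with denominator 1.427.
With shield the two gaps are in series; the resistances add: (1/ε₁+1/ε_s−1)+(1/ε_s+1/ε₂−1) = 1.331+1.535 = 2.866.
Heat-flux ratio q₀/q = 2.866/1.427.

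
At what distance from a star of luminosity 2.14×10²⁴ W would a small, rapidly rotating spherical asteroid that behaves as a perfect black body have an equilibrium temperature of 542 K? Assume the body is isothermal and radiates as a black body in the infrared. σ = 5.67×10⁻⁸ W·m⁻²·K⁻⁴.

For an isothermal black-emitting sphere, (1−a)S·πr² = σ·4πr²·T⁴ ⇒ S = 4σT⁴/(1−a).
S = 4·5.67×10⁻⁸·(542)⁴/1.00 = 19570 W/m².
Flux falls as S = L/(4πd²), so d = √(L/(4πS)) = √(2.14×10²⁴/(4π·19570)).

d ≈ 2.95×10⁹ m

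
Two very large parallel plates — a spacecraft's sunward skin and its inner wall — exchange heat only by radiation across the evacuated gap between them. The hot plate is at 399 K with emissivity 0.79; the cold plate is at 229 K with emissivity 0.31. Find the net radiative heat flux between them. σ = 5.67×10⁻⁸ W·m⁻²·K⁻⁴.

q ≈ 367 W/m²

For two infinite grey parallel plates, q = σ(T₁⁴ − T₂⁴)/(1/ε₁ + 1/ε₂ − 1).
T₁⁴ − T₂⁴ = 2.534×10¹⁰ − 2.750×10⁹ = 2.259×10¹⁰ K⁴.
1/ε₁ + 1/ε₂ − 1 = 1.266 + 3.226 − 1 = 3.492.
q = 5.67×10⁻⁸ × 2.259×10¹⁰ / 3.492.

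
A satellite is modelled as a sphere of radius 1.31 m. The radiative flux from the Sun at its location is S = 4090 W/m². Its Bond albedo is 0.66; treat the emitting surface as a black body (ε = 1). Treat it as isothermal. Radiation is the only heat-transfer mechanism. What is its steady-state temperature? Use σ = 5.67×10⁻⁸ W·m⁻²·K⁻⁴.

At equilibrium, absorbed power = emitted power.
Absorbing cross-section = πr² = 5.391 m²; emitting surface = 4πr² = 21.57 m² (ratio 4).
(1−a)S·A_cross = εσ·A_surf·T⁴  ⇒  T⁴ = (1−a)S/(4σ).
T⁴ = 0.340·4090/(4·5.67×10⁻⁸) = 6.131×10⁹ K⁴.
T = (6.131×10⁹)^(1/4).

T ≈ 280 K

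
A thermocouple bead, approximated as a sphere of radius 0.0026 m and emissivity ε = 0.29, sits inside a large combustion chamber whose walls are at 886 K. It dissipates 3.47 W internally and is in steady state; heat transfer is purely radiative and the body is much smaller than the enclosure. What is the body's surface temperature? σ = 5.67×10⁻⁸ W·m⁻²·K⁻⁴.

For a small grey body in a large enclosure, net radiated power = εσA(T⁴ − T_w⁴).
Steady state: P = εσA(T⁴ − T_w⁴) with A = 4πr² = 8.495×10⁻⁵ m².
T⁴ = P/(εσA) + T_w⁴ = 3.47/(0.29·5.67×10⁻⁸·8.495×10⁻⁵) + (886)⁴
    = 2.484×10¹² + 6.162×10¹¹ = 3.100×10¹² K⁴.

T ≈ 1330 K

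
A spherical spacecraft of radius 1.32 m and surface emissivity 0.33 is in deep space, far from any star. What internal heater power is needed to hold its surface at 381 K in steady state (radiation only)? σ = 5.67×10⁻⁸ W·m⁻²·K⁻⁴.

P = εσ·4πr²·T⁴.
4πr² = 21.90 m²; T⁴ = 2.107×10¹⁰ K⁴.
P = 0.33·5.67×10⁻⁸·21.90·2.107×10¹⁰.

P ≈ 8630 W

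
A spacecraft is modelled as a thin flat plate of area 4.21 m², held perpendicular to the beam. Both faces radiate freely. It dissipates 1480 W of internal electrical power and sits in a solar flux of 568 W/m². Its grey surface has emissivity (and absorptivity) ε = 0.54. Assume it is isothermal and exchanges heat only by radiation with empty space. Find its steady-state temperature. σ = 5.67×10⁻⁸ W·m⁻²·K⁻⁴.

At steady state, absorbed solar power + internal power = radiated power.
Absorbed: α·S·A_cross = 0.54·568·4.210 = 1291 W (cross-section A).
Total input = 1291 + 1480 = 2771 W.
Radiated: εσ·A_surf·T⁴ with A_surf = 2A = 8.420 m².
T⁴ = 2771/(0.54·5.67×10⁻⁸·8.420) = 1.075×10¹⁰ K⁴.

T ≈ 322 K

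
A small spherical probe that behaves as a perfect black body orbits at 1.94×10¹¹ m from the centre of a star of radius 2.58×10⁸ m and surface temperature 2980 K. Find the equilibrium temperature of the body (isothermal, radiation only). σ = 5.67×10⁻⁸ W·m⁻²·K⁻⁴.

T ≈ 76.8 K

The star's surface emits σT_*⁴; at distance d the flux is S = σT_*⁴(R_*/d)².
S = 5.67×10⁻⁸·(2980)⁴·(2.58×10⁸/1.94×10¹¹)² = 7.908 W/m².
For an isothermal sphere T⁴ = (1−a)S/(4σ) = 3.487×10⁷ K⁴.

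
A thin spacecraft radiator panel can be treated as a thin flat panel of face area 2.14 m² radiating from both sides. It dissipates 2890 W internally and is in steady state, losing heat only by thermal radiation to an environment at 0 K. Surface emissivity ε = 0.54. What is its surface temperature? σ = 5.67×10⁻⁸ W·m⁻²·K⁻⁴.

Steady state: internal power = radiated power, P = εσA T⁴.
Radiating area A = 2·2.14 = 4.280 m².
T⁴ = P/(εσA) = 2890/(0.54·5.67×10⁻⁸·4.280) = 2.205×10¹⁰ K⁴.
T = (2.205×10¹⁰)^(1/4).

T ≈ 385 K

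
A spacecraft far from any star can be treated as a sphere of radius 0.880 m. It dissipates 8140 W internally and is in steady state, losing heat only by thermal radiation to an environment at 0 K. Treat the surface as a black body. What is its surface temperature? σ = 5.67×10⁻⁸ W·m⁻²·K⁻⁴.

Steady state: internal power = radiated power, P = εσA T⁴.
Radiating area A = 4πr² = 9.731 m².
T⁴ = P/(εσA) = 8140/(1.0·5.67×10⁻⁸·9.731) = 1.475×10¹⁰ K⁴.
T = (1.475×10¹⁰)^(1/4).

T ≈ 349 K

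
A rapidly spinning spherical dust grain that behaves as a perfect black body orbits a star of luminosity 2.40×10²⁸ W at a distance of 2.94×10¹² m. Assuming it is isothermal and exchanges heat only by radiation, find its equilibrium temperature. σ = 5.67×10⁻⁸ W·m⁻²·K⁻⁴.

First find the stellar flux at distance d: S = L/(4πd²) = 2.40×10²⁸/(4π·(2.94×10¹²)²) = 221.0 W/m².
For an isothermal sphere, absorbed (1−a)S·πr² = emitted σ·4πr²·T⁴, so T⁴ = (1−a)S/(4σ).
T⁴ = 1.00·221.0/(4·5.67×10⁻⁸) = 9.742×10⁸ K⁴.

T ≈ 177 K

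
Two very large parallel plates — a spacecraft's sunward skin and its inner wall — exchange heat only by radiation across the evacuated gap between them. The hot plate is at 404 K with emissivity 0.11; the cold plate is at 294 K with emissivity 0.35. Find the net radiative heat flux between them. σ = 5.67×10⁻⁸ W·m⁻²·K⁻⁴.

For two infinite grey parallel plates, q = σ(T₁⁴ − T₂⁴)/(1/ε₁ + 1/ε₂ − 1).
T₁⁴ − T₂⁴ = 2.664×10¹⁰ − 7.471×10⁹ = 1.917×10¹⁰ K⁴.
1/ε₁ + 1/ε₂ − 1 = 9.091 + 2.857 − 1 = 10.95.
q = 5.67×10⁻⁸ × 1.917×10¹⁰ / 10.95.

q ≈ 99.3 W/m²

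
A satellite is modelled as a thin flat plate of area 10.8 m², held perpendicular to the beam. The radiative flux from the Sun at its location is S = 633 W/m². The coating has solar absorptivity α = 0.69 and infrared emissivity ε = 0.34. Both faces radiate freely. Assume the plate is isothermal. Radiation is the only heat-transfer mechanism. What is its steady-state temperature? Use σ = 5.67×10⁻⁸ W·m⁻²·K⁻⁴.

T ≈ 326 K

At equilibrium, absorbed power = emitted power.
Absorbing cross-section = A = 10.80 m²; emitting surface = 2A = 21.60 m² (ratio 2).
αS·A_cross = εσ·A_surf·T⁴  ⇒  T⁴ = αS/(ε·2σ).
T⁴ = 0.690·633/(0.34·2·5.67×10⁻⁸) = 1.133×10¹⁰ K⁴.
T = (1.133×10¹⁰)^(1/4).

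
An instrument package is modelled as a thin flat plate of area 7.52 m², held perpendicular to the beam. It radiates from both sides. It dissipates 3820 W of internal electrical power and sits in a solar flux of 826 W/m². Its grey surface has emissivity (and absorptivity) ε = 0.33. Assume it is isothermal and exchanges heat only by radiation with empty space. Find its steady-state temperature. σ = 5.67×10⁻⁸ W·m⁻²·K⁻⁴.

At steady state, absorbed solar power + internal power = radiated power.
Absorbed: α·S·A_cross = 0.33·826·7.520 = 2050 W (cross-section A).
Total input = 2050 + 3820 = 5870 W.
Radiated: εσ·A_surf·T⁴ with A_surf = 2A = 15.04 m².
T⁴ = 5870/(0.33·5.67×10⁻⁸·15.04) = 2.086×10¹⁰ K⁴.

T ≈ 380 K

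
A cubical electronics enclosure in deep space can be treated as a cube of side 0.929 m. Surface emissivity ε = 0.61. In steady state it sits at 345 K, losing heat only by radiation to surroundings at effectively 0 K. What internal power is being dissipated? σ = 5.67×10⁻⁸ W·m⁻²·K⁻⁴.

P ≈ 2540 W

Steady state: P = εσA T⁴.
A = 6L² = 5.178 m²; T⁴ = (345)⁴ = 1.417×10¹⁰ K⁴.
P = 0.61 × 5.67×10⁻⁸ × 5.178 × 1.417×10¹⁰.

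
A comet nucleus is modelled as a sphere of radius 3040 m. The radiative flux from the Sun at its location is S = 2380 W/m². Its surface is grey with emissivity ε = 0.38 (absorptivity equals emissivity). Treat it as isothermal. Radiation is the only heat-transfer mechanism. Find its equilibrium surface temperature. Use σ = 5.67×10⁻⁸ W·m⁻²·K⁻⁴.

At equilibrium, absorbed power = emitted power.
Absorbing cross-section = πr² = 2.903×10⁷ m²; emitting surface = 4πr² = 1.161×10⁸ m² (ratio 4).
εS·A_cross = εσ·A_surf·T⁴  ⇒  T⁴ = S/(4σ)   (ε cancels).
T⁴ = 2380/(4·5.67×10⁻⁸) = 1.049×10¹⁰ K⁴.
T = (1.049×10¹⁰)^(1/4).

T ≈ 320 K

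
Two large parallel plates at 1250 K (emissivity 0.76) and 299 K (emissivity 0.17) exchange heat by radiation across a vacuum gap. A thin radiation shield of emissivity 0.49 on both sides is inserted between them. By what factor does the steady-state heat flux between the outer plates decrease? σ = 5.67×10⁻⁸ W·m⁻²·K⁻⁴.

factor ≈ 1.50

Without shield: q₀ = σΔ(T⁴)/(1/ε₁+1/ε₂−1) with denominator 6.198.
With shield the two gaps are in series; the resistances add: (1/ε₁+1/ε_s−1)+(1/ε_s+1/ε₂−1) = 2.357+6.923 = 9.280.
Heat-flux ratio q₀/q = 9.280/6.198.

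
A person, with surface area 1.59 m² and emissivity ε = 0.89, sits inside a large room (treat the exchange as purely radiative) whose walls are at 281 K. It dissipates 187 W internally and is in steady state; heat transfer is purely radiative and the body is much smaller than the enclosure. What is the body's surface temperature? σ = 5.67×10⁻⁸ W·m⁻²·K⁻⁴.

For a small grey body in a large enclosure, net radiated power = εσA(T⁴ − T_w⁴).
Steady state: P = εσA(T⁴ − T_w⁴) with A = 1.59 m².
T⁴ = P/(εσA) + T_w⁴ = 187/(0.89·5.67×10⁻⁸·1.590) + (281)⁴
    = 2.331×10⁹ + 6.235×10⁹ = 8.565×10⁹ K⁴.

T ≈ 304 K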